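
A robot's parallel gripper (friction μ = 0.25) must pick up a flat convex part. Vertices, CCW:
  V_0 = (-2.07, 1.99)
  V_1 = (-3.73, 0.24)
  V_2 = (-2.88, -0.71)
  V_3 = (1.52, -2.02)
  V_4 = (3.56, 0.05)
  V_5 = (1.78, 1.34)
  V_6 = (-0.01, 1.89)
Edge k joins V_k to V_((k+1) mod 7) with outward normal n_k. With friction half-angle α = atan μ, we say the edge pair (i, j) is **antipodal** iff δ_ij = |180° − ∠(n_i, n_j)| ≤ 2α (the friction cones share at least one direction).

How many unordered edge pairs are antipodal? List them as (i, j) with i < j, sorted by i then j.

count = 5; pairs: (0,3), (1,4), (2,4), (2,5), (2,6)

α = atan 0.25 = 14.04°;  2α = 28.07°
n_0 = (-0.7255, +0.6882)
n_1 = (-0.7452, -0.6668)
n_2 = (-0.2853, -0.9584)
n_3 = (+0.7122, -0.7019)
n_4 = (+0.5868, +0.8097)
n_5 = (+0.2937, +0.9559)
n_6 = (+0.0485, +0.9988)
  (0,1): δ = 94.69°  ·
  (0,2): δ = 63.09°  ·
  (0,3): δ = 1.09°  ✓
  (0,4): δ = 97.56°  ·
  (0,5): δ = 116.41°  ·
  (0,6): δ = 130.71°  ·
  (1,2): δ = 148.40°  ·
  (1,3): δ = 86.40°  ·
  (1,4): δ = 12.25°  ✓
  (1,5): δ = 31.10°  ·
  (1,6): δ = 45.40°  ·
  (2,3): δ = 118.00°  ·
  (2,4): δ = 19.35°  ✓
  (2,5): δ = 0.50°  ✓
  (2,6): δ = 13.80°  ✓
  (3,4): δ = 81.35°  ·
  (3,5): δ = 62.50°  ·
  (3,6): δ = 48.20°  ·
  (4,5): δ = 161.15°  ·
  (4,6): δ = 146.85°  ·
  (5,6): δ = 165.70°  ·
antipodal pairs: 5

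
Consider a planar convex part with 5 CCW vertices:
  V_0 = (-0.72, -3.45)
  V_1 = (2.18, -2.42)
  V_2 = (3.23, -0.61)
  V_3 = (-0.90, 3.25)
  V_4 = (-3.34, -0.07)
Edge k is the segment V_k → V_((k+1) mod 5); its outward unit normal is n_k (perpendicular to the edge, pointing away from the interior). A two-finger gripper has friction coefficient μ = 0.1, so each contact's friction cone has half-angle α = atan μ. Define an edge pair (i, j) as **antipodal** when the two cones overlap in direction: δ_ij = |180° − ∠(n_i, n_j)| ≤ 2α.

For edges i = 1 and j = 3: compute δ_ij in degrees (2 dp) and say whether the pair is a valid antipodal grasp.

α = atan 0.1 = 5.71°;  2α = 11.42°
edge 1: e_1 = (+1.05, +1.81);  n_1 = (+0.8650, -0.5018)
edge 3: e_3 = (-2.44, -3.32);  n_3 = (-0.8058, +0.5922)
∠(n_1, n_3) = 173.80°
δ = |180° − 173.80°| = 6.20°
6.20° ≤ 2α = 11.42°  →  valid

δ = 6.20°, valid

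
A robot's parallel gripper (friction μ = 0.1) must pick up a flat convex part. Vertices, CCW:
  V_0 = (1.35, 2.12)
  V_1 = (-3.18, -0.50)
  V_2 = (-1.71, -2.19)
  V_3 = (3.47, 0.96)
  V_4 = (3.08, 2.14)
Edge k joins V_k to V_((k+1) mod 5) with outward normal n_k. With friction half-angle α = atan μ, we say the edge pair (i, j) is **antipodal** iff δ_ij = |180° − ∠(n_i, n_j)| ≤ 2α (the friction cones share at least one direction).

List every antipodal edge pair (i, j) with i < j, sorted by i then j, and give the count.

α = atan 0.1 = 5.71°;  2α = 11.42°
n_0 = (-0.5007, +0.8656)
n_1 = (-0.7545, -0.6563)
n_2 = (+0.5196, -0.8544)
n_3 = (+0.9495, +0.3138)
n_4 = (-0.0116, +0.9999)
  (0,1): δ = 79.03°  ·
  (0,2): δ = 1.26°  ✓
  (0,3): δ = 78.25°  ·
  (0,4): δ = 150.62°  ·
  (1,2): δ = 99.71°  ·
  (1,3): δ = 22.73°  ·
  (1,4): δ = 49.64°  ·
  (2,3): δ = 103.01°  ·
  (2,4): δ = 30.64°  ·
  (3,4): δ = 107.63°  ·
antipodal pairs: 1

count = 1; pairs: (0,2)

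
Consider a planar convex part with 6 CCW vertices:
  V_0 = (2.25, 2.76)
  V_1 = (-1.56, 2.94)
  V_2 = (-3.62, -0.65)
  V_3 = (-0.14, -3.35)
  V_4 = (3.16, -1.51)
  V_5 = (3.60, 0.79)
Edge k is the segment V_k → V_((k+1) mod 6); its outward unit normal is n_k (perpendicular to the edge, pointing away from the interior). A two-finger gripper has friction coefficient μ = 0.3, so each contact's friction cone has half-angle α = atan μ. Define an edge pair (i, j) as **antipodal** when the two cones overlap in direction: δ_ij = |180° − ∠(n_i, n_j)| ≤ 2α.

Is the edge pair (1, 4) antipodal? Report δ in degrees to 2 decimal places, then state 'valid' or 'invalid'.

α = atan 0.3 = 16.70°;  2α = 33.40°
edge 1: e_1 = (-2.06, -3.59);  n_1 = (-0.8673, +0.4977)
edge 4: e_4 = (+0.44, +2.30);  n_4 = (+0.9822, -0.1879)
∠(n_1, n_4) = 160.98°
δ = |180° − 160.98°| = 19.02°
19.02° ≤ 2α = 33.40°  →  valid

δ = 19.02°, valid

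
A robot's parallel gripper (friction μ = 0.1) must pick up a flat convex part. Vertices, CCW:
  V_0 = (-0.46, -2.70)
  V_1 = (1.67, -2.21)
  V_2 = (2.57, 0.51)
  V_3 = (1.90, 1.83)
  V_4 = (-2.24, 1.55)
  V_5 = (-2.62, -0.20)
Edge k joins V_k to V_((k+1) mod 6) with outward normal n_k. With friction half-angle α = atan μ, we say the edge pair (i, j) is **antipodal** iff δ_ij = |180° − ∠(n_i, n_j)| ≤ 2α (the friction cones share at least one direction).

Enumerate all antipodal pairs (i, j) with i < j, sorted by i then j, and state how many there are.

count = 2; pairs: (0,3), (1,4)

α = atan 0.1 = 5.71°;  2α = 11.42°
n_0 = (+0.2242, -0.9745)
n_1 = (+0.9494, -0.3141)
n_2 = (+0.8917, +0.4526)
n_3 = (-0.0675, +0.9977)
n_4 = (-0.9772, +0.2122)
n_5 = (-0.7567, -0.6538)
  (0,1): δ = 121.26°  ·
  (0,2): δ = 76.04°  ·
  (0,3): δ = 9.09°  ✓
  (0,4): δ = 64.79°  ·
  (0,5): δ = 117.87°  ·
  (1,2): δ = 134.78°  ·
  (1,3): δ = 67.82°  ·
  (1,4): δ = 6.06°  ✓
  (1,5): δ = 59.14°  ·
  (2,3): δ = 113.04°  ·
  (2,4): δ = 39.16°  ·
  (2,5): δ = 13.92°  ·
  (3,4): δ = 106.12°  ·
  (3,5): δ = 53.04°  ·
  (4,5): δ = 126.92°  ·
antipodal pairs: 2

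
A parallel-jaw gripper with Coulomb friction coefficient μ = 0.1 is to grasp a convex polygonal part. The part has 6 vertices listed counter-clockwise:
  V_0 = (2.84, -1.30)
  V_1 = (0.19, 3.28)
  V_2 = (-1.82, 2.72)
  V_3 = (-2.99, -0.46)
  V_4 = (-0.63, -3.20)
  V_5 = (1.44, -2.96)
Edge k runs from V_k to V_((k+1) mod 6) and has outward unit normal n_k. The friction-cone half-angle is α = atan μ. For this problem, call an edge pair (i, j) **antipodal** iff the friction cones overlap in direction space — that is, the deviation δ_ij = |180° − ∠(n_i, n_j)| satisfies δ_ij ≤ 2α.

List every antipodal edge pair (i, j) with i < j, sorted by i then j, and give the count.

count = 2; pairs: (0,3), (1,4)

α = atan 0.1 = 5.71°;  2α = 11.42°
n_0 = (+0.8656, +0.5008)
n_1 = (-0.2684, +0.9633)
n_2 = (-0.9385, +0.3453)
n_3 = (-0.7577, -0.6526)
n_4 = (+0.1152, -0.9933)
n_5 = (+0.7644, -0.6447)
  (0,1): δ = 104.49°  ·
  (0,2): δ = 50.25°  ·
  (0,3): δ = 10.68°  ✓
  (0,4): δ = 66.56°  ·
  (0,5): δ = 109.80°  ·
  (1,2): δ = 125.77°  ·
  (1,3): δ = 64.83°  ·
  (1,4): δ = 8.95°  ✓
  (1,5): δ = 34.29°  ·
  (2,3): δ = 119.06°  ·
  (2,4): δ = 63.19°  ·
  (2,5): δ = 19.94°  ·
  (3,4): δ = 124.13°  ·
  (3,5): δ = 80.88°  ·
  (4,5): δ = 136.76°  ·
antipodal pairs: 2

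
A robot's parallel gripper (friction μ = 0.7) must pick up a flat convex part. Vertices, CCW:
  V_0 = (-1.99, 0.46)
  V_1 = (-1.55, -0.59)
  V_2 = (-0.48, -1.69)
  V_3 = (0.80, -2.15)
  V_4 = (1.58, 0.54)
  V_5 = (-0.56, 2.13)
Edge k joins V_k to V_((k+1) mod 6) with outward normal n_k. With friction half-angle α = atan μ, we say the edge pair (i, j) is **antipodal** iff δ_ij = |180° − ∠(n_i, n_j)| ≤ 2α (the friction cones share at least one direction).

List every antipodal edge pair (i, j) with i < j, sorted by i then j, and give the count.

α = atan 0.7 = 34.99°;  2α = 69.98°
n_0 = (-0.9223, -0.3865)
n_1 = (-0.7168, -0.6973)
n_2 = (-0.3382, -0.9411)
n_3 = (+0.9604, -0.2785)
n_4 = (+0.5964, +0.8027)
n_5 = (-0.7596, +0.6504)
  (0,1): δ = 158.53°  ·
  (0,2): δ = 132.50°  ·
  (0,3): δ = 38.91°  ✓
  (0,4): δ = 30.65°  ✓
  (0,5): δ = 116.69°  ·
  (1,2): δ = 153.98°  ·
  (1,3): δ = 60.38°  ✓
  (1,4): δ = 9.18°  ✓
  (1,5): δ = 95.22°  ·
  (2,3): δ = 86.40°  ·
  (2,4): δ = 16.84°  ✓
  (2,5): δ = 69.19°  ✓
  (3,4): δ = 110.44°  ·
  (3,5): δ = 24.40°  ✓
  (4,5): δ = 93.96°  ·
antipodal pairs: 7

count = 7; pairs: (0,3), (0,4), (1,3), (1,4), (2,4), (2,5), (3,5)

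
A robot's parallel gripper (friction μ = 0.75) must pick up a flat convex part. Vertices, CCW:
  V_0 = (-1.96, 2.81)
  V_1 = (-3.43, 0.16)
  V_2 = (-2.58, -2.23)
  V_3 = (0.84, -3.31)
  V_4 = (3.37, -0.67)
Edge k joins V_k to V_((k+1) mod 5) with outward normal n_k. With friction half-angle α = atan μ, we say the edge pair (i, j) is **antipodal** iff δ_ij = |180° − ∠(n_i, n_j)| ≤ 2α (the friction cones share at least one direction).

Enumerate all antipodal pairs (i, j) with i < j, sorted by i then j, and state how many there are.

α = atan 0.75 = 36.87°;  2α = 73.74°
n_0 = (-0.8745, +0.4851)
n_1 = (-0.9422, -0.3351)
n_2 = (-0.3011, -0.9536)
n_3 = (+0.7220, -0.6919)
n_4 = (+0.5467, +0.8373)
  (0,1): δ = 131.40°  ·
  (0,2): δ = 78.51°  ·
  (0,3): δ = 14.76°  ✓
  (0,4): δ = 85.88°  ·
  (1,2): δ = 127.10°  ·
  (1,3): δ = 63.36°  ✓
  (1,4): δ = 37.28°  ✓
  (2,3): δ = 116.26°  ·
  (2,4): δ = 15.62°  ✓
  (3,4): δ = 79.36°  ·
antipodal pairs: 4

count = 4; pairs: (0,3), (1,3), (1,4), (2,4)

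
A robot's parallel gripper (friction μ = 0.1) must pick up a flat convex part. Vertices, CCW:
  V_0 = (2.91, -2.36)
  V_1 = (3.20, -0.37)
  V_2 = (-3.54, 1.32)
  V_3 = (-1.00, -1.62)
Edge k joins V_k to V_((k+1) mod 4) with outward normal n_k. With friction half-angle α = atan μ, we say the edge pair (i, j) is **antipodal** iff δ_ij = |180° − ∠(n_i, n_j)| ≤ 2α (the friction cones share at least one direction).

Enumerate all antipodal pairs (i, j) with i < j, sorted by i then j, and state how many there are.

count = 1; pairs: (1,3)

α = atan 0.1 = 5.71°;  2α = 11.42°
n_0 = (+0.9895, -0.1442)
n_1 = (+0.2432, +0.9700)
n_2 = (-0.7567, -0.6538)
n_3 = (-0.1860, -0.9826)
  (0,1): δ = 95.78°  ·
  (0,2): δ = 49.12°  ·
  (0,3): δ = 87.57°  ·
  (1,2): δ = 35.10°  ·
  (1,3): δ = 3.36°  ✓
  (2,3): δ = 141.54°  ·
antipodal pairs: 1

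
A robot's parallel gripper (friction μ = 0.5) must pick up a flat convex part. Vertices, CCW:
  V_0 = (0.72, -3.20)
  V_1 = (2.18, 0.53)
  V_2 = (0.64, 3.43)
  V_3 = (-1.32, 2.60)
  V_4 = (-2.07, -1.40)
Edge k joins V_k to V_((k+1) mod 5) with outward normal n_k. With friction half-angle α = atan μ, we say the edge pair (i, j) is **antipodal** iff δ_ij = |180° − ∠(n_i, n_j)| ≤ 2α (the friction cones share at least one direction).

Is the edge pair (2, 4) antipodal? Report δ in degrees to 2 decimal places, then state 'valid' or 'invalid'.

δ = 55.78°, invalid

α = atan 0.5 = 26.57°;  2α = 53.13°
edge 2: e_2 = (-1.96, -0.83);  n_2 = (-0.3899, +0.9208)
edge 4: e_4 = (+2.79, -1.80);  n_4 = (-0.5421, -0.8403)
∠(n_2, n_4) = 124.22°
δ = |180° − 124.22°| = 55.78°
55.78° > 2α = 53.13°  →  invalid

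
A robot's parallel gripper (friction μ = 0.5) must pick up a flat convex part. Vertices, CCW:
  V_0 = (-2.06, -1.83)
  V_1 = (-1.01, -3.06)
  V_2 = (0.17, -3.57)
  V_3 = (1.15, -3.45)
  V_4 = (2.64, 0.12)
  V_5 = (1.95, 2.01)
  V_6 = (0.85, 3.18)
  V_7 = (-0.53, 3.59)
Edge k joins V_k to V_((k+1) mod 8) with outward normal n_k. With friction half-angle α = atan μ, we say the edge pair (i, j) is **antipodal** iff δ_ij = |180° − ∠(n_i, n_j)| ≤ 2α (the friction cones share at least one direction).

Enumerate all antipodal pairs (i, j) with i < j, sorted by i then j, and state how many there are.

count = 9; pairs: (0,4), (0,5), (0,6), (1,4), (1,5), (1,6), (2,6), (3,7), (4,7)

α = atan 0.5 = 26.57°;  2α = 53.13°
n_0 = (-0.7606, -0.6493)
n_1 = (-0.3967, -0.9179)
n_2 = (+0.1215, -0.9926)
n_3 = (+0.9228, -0.3852)
n_4 = (+0.9394, +0.3429)
n_5 = (+0.7286, +0.6850)
n_6 = (+0.2848, +0.9586)
n_7 = (-0.9624, +0.2717)
  (0,1): δ = 153.86°  ·
  (0,2): δ = 123.50°  ·
  (0,3): δ = 63.14°  ·
  (0,4): δ = 20.43°  ✓
  (0,5): δ = 2.75°  ✓
  (0,6): δ = 32.97°  ✓
  (0,7): δ = 123.75°  ·
  (1,2): δ = 149.64°  ·
  (1,3): δ = 89.28°  ·
  (1,4): δ = 46.57°  ✓
  (1,5): δ = 23.39°  ✓
  (1,6): δ = 6.83°  ✓
  (1,7): δ = 97.61°  ·
  (2,3): δ = 119.64°  ·
  (2,4): δ = 76.92°  ·
  (2,5): δ = 53.75°  ·
  (2,6): δ = 23.53°  ✓
  (2,7): δ = 67.26°  ·
  (3,4): δ = 137.29°  ·
  (3,5): δ = 114.11°  ·
  (3,6): δ = 83.89°  ·
  (3,7): δ = 6.89°  ✓
  (4,5): δ = 156.82°  ·
  (4,6): δ = 126.60°  ·
  (4,7): δ = 35.82°  ✓
  (5,6): δ = 149.78°  ·
  (5,7): δ = 59.00°  ·
  (6,7): δ = 89.22°  ·
antipodal pairs: 9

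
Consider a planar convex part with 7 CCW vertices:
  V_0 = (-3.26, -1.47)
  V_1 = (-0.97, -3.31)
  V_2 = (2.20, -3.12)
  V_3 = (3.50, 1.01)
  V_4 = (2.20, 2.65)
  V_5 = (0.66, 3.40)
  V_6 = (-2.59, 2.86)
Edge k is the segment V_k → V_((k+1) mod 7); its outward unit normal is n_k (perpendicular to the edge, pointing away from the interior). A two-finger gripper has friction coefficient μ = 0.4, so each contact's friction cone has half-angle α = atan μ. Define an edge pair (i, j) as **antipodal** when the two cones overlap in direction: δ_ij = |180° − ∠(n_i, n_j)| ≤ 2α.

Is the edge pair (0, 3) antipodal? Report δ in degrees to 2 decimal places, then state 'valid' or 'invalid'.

α = atan 0.4 = 21.80°;  2α = 43.60°
edge 0: e_0 = (+2.29, -1.84);  n_0 = (-0.6264, -0.7795)
edge 3: e_3 = (-1.30, +1.64);  n_3 = (+0.7837, +0.6212)
∠(n_0, n_3) = 167.18°
δ = |180° − 167.18°| = 12.82°
12.82° ≤ 2α = 43.60°  →  valid

δ = 12.82°, valid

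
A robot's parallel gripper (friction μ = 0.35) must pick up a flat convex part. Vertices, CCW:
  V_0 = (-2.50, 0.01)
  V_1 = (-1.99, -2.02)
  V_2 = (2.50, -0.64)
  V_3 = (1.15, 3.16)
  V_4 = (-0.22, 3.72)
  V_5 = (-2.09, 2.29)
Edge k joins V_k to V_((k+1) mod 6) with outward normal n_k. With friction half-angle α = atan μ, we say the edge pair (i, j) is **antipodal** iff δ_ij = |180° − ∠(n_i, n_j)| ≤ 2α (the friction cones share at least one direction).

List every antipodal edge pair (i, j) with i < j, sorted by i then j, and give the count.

α = atan 0.35 = 19.29°;  2α = 38.58°
n_0 = (-0.9699, -0.2437)
n_1 = (+0.2938, -0.9559)
n_2 = (+0.9423, +0.3348)
n_3 = (+0.3784, +0.9257)
n_4 = (-0.6075, +0.7944)
n_5 = (-0.9842, +0.1770)
  (0,1): δ = 87.02°  ·
  (0,2): δ = 5.46°  ✓
  (0,3): δ = 53.66°  ·
  (0,4): δ = 113.30°  ·
  (0,5): δ = 155.70°  ·
  (1,2): δ = 87.53°  ·
  (1,3): δ = 39.32°  ·
  (1,4): δ = 20.32°  ✓
  (1,5): δ = 62.72°  ·
  (2,3): δ = 131.79°  ·
  (2,4): δ = 72.15°  ·
  (2,5): δ = 29.75°  ✓
  (3,4): δ = 120.36°  ·
  (3,5): δ = 77.96°  ·
  (4,5): δ = 137.60°  ·
antipodal pairs: 3

count = 3; pairs: (0,2), (1,4), (2,5)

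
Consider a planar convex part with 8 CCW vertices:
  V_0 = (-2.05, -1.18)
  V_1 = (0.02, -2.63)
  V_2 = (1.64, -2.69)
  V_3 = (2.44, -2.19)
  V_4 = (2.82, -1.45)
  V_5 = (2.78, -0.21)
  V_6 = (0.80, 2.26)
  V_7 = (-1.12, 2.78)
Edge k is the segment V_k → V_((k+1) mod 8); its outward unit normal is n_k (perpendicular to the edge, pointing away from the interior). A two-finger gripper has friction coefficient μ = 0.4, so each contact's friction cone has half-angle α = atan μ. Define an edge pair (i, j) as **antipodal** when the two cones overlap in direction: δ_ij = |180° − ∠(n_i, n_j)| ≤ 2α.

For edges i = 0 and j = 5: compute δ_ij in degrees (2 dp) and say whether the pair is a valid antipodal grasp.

α = atan 0.4 = 21.80°;  2α = 43.60°
edge 0: e_0 = (+2.07, -1.45);  n_0 = (-0.5737, -0.8190)
edge 5: e_5 = (-1.98, +2.47);  n_5 = (+0.7803, +0.6255)
∠(n_0, n_5) = 163.73°
δ = |180° − 163.73°| = 16.27°
16.27° ≤ 2α = 43.60°  →  valid

δ = 16.27°, valid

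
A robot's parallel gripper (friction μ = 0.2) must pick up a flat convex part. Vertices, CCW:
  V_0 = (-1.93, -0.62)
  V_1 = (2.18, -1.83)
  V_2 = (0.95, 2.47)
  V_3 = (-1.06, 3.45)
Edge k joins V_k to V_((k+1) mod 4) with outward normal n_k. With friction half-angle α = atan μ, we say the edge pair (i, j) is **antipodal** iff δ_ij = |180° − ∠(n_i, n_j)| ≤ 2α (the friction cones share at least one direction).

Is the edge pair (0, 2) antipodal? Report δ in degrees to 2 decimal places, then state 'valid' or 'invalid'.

α = atan 0.2 = 11.31°;  2α = 22.62°
edge 0: e_0 = (+4.11, -1.21);  n_0 = (-0.2824, -0.9593)
edge 2: e_2 = (-2.01, +0.98);  n_2 = (+0.4382, +0.8989)
∠(n_0, n_2) = 170.41°
δ = |180° − 170.41°| = 9.59°
9.59° ≤ 2α = 22.62°  →  valid

δ = 9.59°, valid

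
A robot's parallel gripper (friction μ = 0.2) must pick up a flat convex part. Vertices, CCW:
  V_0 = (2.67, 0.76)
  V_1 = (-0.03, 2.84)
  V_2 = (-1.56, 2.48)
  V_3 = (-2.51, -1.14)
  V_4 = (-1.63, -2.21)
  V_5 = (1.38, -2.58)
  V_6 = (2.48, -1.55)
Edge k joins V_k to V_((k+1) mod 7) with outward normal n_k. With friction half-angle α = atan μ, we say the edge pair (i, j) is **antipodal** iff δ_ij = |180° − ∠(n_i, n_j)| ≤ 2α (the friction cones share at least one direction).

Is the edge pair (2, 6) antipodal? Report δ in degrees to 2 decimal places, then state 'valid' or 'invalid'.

δ = 10.00°, valid

α = atan 0.2 = 11.31°;  2α = 22.62°
edge 2: e_2 = (-0.95, -3.62);  n_2 = (-0.9672, +0.2538)
edge 6: e_6 = (+0.19, +2.31);  n_6 = (+0.9966, -0.0820)
∠(n_2, n_6) = 170.00°
δ = |180° − 170.00°| = 10.00°
10.00° ≤ 2α = 22.62°  →  valid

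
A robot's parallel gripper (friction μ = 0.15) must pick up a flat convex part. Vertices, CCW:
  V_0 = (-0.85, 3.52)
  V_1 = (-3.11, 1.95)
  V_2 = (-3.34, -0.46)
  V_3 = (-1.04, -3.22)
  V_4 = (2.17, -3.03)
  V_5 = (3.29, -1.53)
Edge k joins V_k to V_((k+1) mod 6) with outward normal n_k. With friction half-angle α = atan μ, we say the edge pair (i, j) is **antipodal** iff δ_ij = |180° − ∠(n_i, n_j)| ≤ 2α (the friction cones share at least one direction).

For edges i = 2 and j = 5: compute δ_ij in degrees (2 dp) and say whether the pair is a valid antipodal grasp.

δ = 0.46°, valid

α = atan 0.15 = 8.53°;  2α = 17.06°
edge 2: e_2 = (+2.30, -2.76);  n_2 = (-0.7682, -0.6402)
edge 5: e_5 = (-4.14, +5.05);  n_5 = (+0.7733, +0.6340)
∠(n_2, n_5) = 179.54°
δ = |180° − 179.54°| = 0.46°
0.46° ≤ 2α = 17.06°  →  valid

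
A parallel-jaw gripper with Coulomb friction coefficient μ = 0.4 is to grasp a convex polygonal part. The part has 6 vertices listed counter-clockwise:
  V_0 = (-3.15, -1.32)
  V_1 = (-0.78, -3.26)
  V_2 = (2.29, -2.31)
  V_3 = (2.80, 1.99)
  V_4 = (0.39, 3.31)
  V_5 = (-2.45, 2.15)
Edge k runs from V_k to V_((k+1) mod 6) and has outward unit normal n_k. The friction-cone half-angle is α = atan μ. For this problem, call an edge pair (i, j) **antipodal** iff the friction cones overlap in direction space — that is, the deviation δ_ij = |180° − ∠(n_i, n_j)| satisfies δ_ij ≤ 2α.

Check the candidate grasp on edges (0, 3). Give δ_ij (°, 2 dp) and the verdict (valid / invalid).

δ = 10.59°, valid

α = atan 0.4 = 21.80°;  2α = 43.60°
edge 0: e_0 = (+2.37, -1.94);  n_0 = (-0.6334, -0.7738)
edge 3: e_3 = (-2.41, +1.32);  n_3 = (+0.4804, +0.8771)
∠(n_0, n_3) = 169.41°
δ = |180° − 169.41°| = 10.59°
10.59° ≤ 2α = 43.60°  →  valid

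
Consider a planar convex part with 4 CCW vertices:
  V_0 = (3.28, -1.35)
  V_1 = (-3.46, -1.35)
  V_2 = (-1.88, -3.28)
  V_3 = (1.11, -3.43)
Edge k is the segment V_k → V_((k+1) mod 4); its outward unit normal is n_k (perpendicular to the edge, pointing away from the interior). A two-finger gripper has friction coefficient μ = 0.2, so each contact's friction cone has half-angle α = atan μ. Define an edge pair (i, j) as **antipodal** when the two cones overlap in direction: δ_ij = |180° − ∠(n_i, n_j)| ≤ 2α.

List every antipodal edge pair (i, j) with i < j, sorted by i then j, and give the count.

count = 1; pairs: (0,2)

α = atan 0.2 = 11.31°;  2α = 22.62°
n_0 = (+0.0000, +1.0000)
n_1 = (-0.7738, -0.6335)
n_2 = (-0.0501, -0.9987)
n_3 = (+0.6920, -0.7219)
  (0,1): δ = 50.69°  ·
  (0,2): δ = 2.87°  ✓
  (0,3): δ = 43.79°  ·
  (1,2): δ = 132.18°  ·
  (1,3): δ = 85.52°  ·
  (2,3): δ = 133.34°  ·
antipodal pairs: 1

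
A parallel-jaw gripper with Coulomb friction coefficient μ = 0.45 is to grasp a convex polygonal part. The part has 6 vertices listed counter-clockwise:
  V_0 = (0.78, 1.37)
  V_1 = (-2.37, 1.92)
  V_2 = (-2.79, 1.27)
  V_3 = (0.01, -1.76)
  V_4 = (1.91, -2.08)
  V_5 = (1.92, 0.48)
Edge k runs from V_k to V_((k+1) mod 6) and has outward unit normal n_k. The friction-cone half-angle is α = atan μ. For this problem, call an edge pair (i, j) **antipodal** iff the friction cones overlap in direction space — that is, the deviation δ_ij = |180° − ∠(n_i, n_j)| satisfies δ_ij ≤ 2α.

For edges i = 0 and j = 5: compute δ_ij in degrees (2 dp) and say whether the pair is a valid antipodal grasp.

δ = 151.92°, invalid

α = atan 0.45 = 24.23°;  2α = 48.46°
edge 0: e_0 = (-3.15, +0.55);  n_0 = (+0.1720, +0.9851)
edge 5: e_5 = (-1.14, +0.89);  n_5 = (+0.6154, +0.7882)
∠(n_0, n_5) = 28.08°
δ = |180° − 28.08°| = 151.92°
151.92° > 2α = 48.46°  →  invalid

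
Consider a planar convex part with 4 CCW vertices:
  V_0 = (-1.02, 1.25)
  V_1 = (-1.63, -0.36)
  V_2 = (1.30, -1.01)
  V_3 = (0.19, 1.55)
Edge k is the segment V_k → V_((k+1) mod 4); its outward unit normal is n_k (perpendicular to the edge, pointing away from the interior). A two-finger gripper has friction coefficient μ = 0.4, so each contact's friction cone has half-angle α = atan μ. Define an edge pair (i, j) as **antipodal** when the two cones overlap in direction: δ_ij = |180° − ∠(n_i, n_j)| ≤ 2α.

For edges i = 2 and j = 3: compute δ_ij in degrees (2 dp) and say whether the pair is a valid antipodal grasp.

δ = 99.52°, invalid

α = atan 0.4 = 21.80°;  2α = 43.60°
edge 2: e_2 = (-1.11, +2.56);  n_2 = (+0.9175, +0.3978)
edge 3: e_3 = (-1.21, -0.30);  n_3 = (-0.2406, +0.9706)
∠(n_2, n_3) = 80.48°
δ = |180° − 80.48°| = 99.52°
99.52° > 2α = 43.60°  →  invalid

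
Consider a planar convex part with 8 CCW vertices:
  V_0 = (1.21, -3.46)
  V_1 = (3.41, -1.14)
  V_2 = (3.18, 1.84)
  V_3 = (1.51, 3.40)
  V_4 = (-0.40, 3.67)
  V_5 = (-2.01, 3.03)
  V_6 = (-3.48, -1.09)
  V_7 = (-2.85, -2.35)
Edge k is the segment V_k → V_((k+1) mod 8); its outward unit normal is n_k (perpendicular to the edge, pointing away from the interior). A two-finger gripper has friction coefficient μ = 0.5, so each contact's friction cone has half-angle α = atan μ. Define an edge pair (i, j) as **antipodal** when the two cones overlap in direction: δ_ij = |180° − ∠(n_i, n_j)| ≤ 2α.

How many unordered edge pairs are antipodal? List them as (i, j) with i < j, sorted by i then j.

count = 8; pairs: (0,4), (0,5), (1,5), (1,6), (2,6), (2,7), (3,7), (4,7)

α = atan 0.5 = 26.57°;  2α = 53.13°
n_0 = (+0.7256, -0.6881)
n_1 = (+0.9970, +0.0770)
n_2 = (+0.6826, +0.7308)
n_3 = (+0.1400, +0.9902)
n_4 = (-0.3694, +0.9293)
n_5 = (-0.9418, +0.3360)
n_6 = (-0.8944, -0.4472)
n_7 = (-0.2637, -0.9646)
  (0,1): δ = 132.11°  ·
  (0,2): δ = 89.57°  ·
  (0,3): δ = 54.57°  ·
  (0,4): δ = 24.84°  ✓
  (0,5): δ = 23.84°  ✓
  (0,6): δ = 70.04°  ·
  (0,7): δ = 118.19°  ·
  (1,2): δ = 137.46°  ·
  (1,3): δ = 102.46°  ·
  (1,4): δ = 72.73°  ·
  (1,5): δ = 24.05°  ✓
  (1,6): δ = 22.15°  ✓
  (1,7): δ = 70.30°  ·
  (2,3): δ = 145.00°  ·
  (2,4): δ = 115.27°  ·
  (2,5): δ = 66.59°  ·
  (2,6): δ = 20.39°  ✓
  (2,7): δ = 27.76°  ✓
  (3,4): δ = 150.28°  ·
  (3,5): δ = 101.59°  ·
  (3,6): δ = 55.39°  ·
  (3,7): δ = 7.24°  ✓
  (4,5): δ = 131.31°  ·
  (4,6): δ = 85.11°  ·
  (4,7): δ = 36.97°  ✓
  (5,6): δ = 133.80°  ·
  (5,7): δ = 85.65°  ·
  (6,7): δ = 131.86°  ·
antipodal pairs: 8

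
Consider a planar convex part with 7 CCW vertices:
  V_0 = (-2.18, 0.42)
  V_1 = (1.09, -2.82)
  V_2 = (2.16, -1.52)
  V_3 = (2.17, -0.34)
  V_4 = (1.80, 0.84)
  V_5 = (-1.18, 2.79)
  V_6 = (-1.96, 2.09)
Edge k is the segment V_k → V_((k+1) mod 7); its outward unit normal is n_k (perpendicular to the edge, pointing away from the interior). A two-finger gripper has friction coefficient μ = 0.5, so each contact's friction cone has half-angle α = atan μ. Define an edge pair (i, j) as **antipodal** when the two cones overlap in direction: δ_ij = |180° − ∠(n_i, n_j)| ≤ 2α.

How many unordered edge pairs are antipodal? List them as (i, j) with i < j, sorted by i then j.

count = 8; pairs: (0,2), (0,3), (0,4), (1,5), (1,6), (2,5), (2,6), (3,6)

α = atan 0.5 = 26.57°;  2α = 53.13°
n_0 = (-0.7038, -0.7104)
n_1 = (+0.7721, -0.6355)
n_2 = (+1.0000, -0.0085)
n_3 = (+0.9542, +0.2992)
n_4 = (+0.5476, +0.8368)
n_5 = (-0.6679, +0.7442)
n_6 = (-0.9914, +0.1306)
  (0,1): δ = 84.72°  ·
  (0,2): δ = 45.75°  ✓
  (0,3): δ = 27.85°  ✓
  (0,4): δ = 11.54°  ✓
  (0,5): δ = 86.64°  ·
  (0,6): δ = 127.23°  ·
  (1,2): δ = 141.03°  ·
  (1,3): δ = 123.13°  ·
  (1,4): δ = 83.74°  ·
  (1,5): δ = 8.64°  ✓
  (1,6): δ = 31.95°  ✓
  (2,3): δ = 162.11°  ·
  (2,4): δ = 122.71°  ·
  (2,5): δ = 47.61°  ✓
  (2,6): δ = 7.02°  ✓
  (3,4): δ = 140.61°  ·
  (3,5): δ = 65.50°  ·
  (3,6): δ = 24.91°  ✓
  (4,5): δ = 104.89°  ·
  (4,6): δ = 64.31°  ·
  (5,6): δ = 139.41°  ·
antipodal pairs: 8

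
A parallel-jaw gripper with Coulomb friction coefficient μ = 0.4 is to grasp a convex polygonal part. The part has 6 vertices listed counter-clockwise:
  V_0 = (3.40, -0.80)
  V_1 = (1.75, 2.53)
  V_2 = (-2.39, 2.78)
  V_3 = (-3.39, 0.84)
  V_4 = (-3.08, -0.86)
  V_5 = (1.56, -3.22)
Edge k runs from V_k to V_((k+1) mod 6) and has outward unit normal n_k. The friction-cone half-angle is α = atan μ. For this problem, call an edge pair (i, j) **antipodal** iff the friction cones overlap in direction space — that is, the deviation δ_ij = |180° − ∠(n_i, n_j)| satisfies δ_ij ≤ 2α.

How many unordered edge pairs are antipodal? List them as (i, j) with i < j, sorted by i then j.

count = 4; pairs: (0,3), (0,4), (1,4), (2,5)

α = atan 0.4 = 21.80°;  2α = 43.60°
n_0 = (+0.8960, +0.4440)
n_1 = (+0.0603, +0.9982)
n_2 = (-0.8889, +0.4582)
n_3 = (-0.9838, -0.1794)
n_4 = (-0.4534, -0.8913)
n_5 = (+0.7960, -0.6053)
  (0,1): δ = 119.81°  ·
  (0,2): δ = 53.63°  ·
  (0,3): δ = 16.02°  ✓
  (0,4): δ = 36.68°  ✓
  (0,5): δ = 116.39°  ·
  (1,2): δ = 113.81°  ·
  (1,3): δ = 76.21°  ·
  (1,4): δ = 23.50°  ✓
  (1,5): δ = 56.21°  ·
  (2,3): δ = 142.40°  ·
  (2,4): δ = 89.69°  ·
  (2,5): δ = 9.98°  ✓
  (3,4): δ = 127.29°  ·
  (3,5): δ = 47.58°  ·
  (4,5): δ = 100.29°  ·
antipodal pairs: 4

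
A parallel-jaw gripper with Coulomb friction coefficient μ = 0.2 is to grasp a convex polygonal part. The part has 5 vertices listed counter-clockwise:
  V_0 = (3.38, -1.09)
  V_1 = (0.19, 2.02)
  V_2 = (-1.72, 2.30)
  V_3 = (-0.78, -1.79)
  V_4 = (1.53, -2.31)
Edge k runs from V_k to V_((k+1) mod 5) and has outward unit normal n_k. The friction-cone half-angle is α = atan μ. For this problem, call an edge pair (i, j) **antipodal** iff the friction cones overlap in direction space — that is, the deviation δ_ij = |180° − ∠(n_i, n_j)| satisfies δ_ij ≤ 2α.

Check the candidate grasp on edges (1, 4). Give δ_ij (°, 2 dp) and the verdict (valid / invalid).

δ = 41.74°, invalid

α = atan 0.2 = 11.31°;  2α = 22.62°
edge 1: e_1 = (-1.91, +0.28);  n_1 = (+0.1450, +0.9894)
edge 4: e_4 = (+1.85, +1.22);  n_4 = (+0.5505, -0.8348)
∠(n_1, n_4) = 138.26°
δ = |180° − 138.26°| = 41.74°
41.74° > 2α = 22.62°  →  invalid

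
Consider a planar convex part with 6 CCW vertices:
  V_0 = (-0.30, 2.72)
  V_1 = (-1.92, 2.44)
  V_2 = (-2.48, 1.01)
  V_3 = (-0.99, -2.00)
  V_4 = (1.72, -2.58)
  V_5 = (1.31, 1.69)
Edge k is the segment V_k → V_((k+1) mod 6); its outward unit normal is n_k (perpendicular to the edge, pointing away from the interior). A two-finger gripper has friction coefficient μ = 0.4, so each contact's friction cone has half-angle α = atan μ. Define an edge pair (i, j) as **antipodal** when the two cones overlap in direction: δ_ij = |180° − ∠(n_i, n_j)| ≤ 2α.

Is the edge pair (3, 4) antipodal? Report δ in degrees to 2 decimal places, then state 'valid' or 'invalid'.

α = atan 0.4 = 21.80°;  2α = 43.60°
edge 3: e_3 = (+2.71, -0.58);  n_3 = (-0.2093, -0.9779)
edge 4: e_4 = (-0.41, +4.27);  n_4 = (+0.9954, +0.0956)
∠(n_3, n_4) = 107.56°
δ = |180° − 107.56°| = 72.44°
72.44° > 2α = 43.60°  →  invalid

δ = 72.44°, invalid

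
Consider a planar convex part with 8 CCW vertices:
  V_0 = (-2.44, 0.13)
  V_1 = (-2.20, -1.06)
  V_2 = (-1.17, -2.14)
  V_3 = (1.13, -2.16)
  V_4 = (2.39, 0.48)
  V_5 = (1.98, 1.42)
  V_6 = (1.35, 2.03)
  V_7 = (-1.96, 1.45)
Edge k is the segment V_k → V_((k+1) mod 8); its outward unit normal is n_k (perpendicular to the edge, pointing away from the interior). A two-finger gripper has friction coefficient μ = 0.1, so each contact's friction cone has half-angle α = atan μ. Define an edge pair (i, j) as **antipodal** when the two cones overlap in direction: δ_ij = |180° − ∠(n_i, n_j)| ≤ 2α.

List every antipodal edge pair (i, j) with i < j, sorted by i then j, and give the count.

α = atan 0.1 = 5.71°;  2α = 11.42°
n_0 = (-0.9803, -0.1977)
n_1 = (-0.7237, -0.6902)
n_2 = (-0.0087, -1.0000)
n_3 = (+0.9025, -0.4307)
n_4 = (+0.9166, +0.3998)
n_5 = (+0.6956, +0.7184)
n_6 = (-0.1726, +0.9850)
n_7 = (-0.9398, +0.3417)
  (0,1): δ = 147.76°  ·
  (0,2): δ = 101.90°  ·
  (0,3): δ = 36.92°  ·
  (0,4): δ = 12.16°  ·
  (0,5): δ = 34.52°  ·
  (0,6): δ = 88.54°  ·
  (0,7): δ = 148.61°  ·
  (1,2): δ = 134.14°  ·
  (1,3): δ = 69.16°  ·
  (1,4): δ = 20.08°  ·
  (1,5): δ = 2.28°  ✓
  (1,6): δ = 56.30°  ·
  (1,7): δ = 116.37°  ·
  (2,3): δ = 115.02°  ·
  (2,4): δ = 65.94°  ·
  (2,5): δ = 43.58°  ·
  (2,6): δ = 10.44°  ✓
  (2,7): δ = 70.52°  ·
  (3,4): δ = 130.92°  ·
  (3,5): δ = 108.56°  ·
  (3,6): δ = 54.55°  ·
  (3,7): δ = 5.53°  ✓
  (4,5): δ = 157.64°  ·
  (4,6): δ = 103.63°  ·
  (4,7): δ = 43.55°  ·
  (5,6): δ = 125.99°  ·
  (5,7): δ = 65.91°  ·
  (6,7): δ = 119.92°  ·
antipodal pairs: 3

count = 3; pairs: (1,5), (2,6), (3,7)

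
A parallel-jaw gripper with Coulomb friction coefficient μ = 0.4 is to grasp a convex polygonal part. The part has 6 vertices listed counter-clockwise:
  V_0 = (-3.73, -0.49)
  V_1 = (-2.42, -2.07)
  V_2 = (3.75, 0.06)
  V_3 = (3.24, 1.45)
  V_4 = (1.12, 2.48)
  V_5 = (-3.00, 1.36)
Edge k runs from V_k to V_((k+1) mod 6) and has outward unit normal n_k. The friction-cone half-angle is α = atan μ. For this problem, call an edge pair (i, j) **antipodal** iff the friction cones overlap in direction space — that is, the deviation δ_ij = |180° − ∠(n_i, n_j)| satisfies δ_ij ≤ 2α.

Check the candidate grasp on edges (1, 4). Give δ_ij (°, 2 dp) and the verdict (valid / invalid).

δ = 3.84°, valid

α = atan 0.4 = 21.80°;  2α = 43.60°
edge 1: e_1 = (+6.17, +2.13);  n_1 = (+0.3263, -0.9453)
edge 4: e_4 = (-4.12, -1.12);  n_4 = (-0.2623, +0.9650)
∠(n_1, n_4) = 176.16°
δ = |180° − 176.16°| = 3.84°
3.84° ≤ 2α = 43.60°  →  valid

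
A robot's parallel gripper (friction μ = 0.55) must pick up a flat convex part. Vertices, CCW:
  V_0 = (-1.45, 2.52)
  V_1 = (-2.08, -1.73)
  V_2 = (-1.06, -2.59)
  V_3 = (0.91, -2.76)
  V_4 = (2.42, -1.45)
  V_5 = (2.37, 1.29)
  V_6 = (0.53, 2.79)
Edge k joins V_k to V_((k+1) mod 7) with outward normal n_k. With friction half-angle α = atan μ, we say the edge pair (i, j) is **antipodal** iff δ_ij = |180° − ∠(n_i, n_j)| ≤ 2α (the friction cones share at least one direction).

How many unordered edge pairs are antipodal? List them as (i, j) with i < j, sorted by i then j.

count = 8; pairs: (0,3), (0,4), (1,4), (1,5), (1,6), (2,5), (2,6), (3,6)

α = atan 0.55 = 28.81°;  2α = 57.62°
n_0 = (-0.9892, +0.1466)
n_1 = (-0.6446, -0.7645)
n_2 = (-0.0860, -0.9963)
n_3 = (+0.6553, -0.7554)
n_4 = (+0.9998, +0.0182)
n_5 = (+0.6319, +0.7751)
n_6 = (-0.1351, +0.9908)
  (0,1): δ = 121.70°  ·
  (0,2): δ = 86.50°  ·
  (0,3): δ = 40.62°  ✓
  (0,4): δ = 9.48°  ✓
  (0,5): δ = 59.24°  ·
  (0,6): δ = 106.20°  ·
  (1,2): δ = 144.80°  ·
  (1,3): δ = 98.92°  ·
  (1,4): δ = 48.82°  ✓
  (1,5): δ = 0.95°  ✓
  (1,6): δ = 47.90°  ✓
  (2,3): δ = 134.12°  ·
  (2,4): δ = 84.02°  ·
  (2,5): δ = 34.26°  ✓
  (2,6): δ = 12.70°  ✓
  (3,4): δ = 129.90°  ·
  (3,5): δ = 80.13°  ·
  (3,6): δ = 33.18°  ✓
  (4,5): δ = 130.23°  ·
  (4,6): δ = 83.28°  ·
  (5,6): δ = 133.05°  ·
antipodal pairs: 8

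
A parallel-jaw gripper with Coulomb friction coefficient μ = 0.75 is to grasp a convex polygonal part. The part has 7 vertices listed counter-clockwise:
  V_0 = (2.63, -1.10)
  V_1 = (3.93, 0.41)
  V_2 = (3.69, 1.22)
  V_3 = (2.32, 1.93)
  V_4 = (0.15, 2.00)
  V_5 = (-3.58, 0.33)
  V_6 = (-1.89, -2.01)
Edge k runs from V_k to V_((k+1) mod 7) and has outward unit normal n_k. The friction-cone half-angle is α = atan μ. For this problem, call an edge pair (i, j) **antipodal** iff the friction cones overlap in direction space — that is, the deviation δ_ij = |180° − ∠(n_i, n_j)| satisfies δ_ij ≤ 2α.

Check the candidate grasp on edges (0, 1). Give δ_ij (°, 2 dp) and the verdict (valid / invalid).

δ = 122.77°, invalid

α = atan 0.75 = 36.87°;  2α = 73.74°
edge 0: e_0 = (+1.30, +1.51);  n_0 = (+0.7578, -0.6524)
edge 1: e_1 = (-0.24, +0.81);  n_1 = (+0.9588, +0.2841)
∠(n_0, n_1) = 57.23°
δ = |180° − 57.23°| = 122.77°
122.77° > 2α = 73.74°  →  invalid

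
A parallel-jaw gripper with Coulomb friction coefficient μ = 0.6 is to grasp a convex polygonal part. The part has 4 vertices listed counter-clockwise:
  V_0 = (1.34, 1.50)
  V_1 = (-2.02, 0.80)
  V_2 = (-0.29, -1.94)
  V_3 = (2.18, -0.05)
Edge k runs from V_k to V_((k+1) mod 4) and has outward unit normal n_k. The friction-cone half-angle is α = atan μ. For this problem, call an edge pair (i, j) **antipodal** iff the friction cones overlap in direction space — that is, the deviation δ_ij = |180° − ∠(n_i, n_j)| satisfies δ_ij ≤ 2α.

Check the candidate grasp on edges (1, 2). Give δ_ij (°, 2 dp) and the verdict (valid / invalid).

α = atan 0.6 = 30.96°;  2α = 61.93°
edge 1: e_1 = (+1.73, -2.74);  n_1 = (-0.8456, -0.5339)
edge 2: e_2 = (+2.47, +1.89);  n_2 = (+0.6077, -0.7942)
∠(n_1, n_2) = 95.15°
δ = |180° − 95.15°| = 84.85°
84.85° > 2α = 61.93°  →  invalid

δ = 84.85°, invalid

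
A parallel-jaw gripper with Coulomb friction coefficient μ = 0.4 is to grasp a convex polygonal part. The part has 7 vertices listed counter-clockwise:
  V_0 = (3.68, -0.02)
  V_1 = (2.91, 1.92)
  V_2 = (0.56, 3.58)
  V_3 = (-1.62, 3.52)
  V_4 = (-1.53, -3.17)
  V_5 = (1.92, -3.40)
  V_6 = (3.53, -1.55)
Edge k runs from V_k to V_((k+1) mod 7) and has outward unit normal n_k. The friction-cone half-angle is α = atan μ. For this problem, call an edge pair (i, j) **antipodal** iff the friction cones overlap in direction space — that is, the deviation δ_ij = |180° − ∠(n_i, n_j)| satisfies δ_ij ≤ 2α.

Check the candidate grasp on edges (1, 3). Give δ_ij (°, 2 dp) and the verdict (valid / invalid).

α = atan 0.4 = 21.80°;  2α = 43.60°
edge 1: e_1 = (-2.35, +1.66);  n_1 = (+0.5770, +0.8168)
edge 3: e_3 = (+0.09, -6.69);  n_3 = (-0.9999, -0.0135)
∠(n_1, n_3) = 126.01°
δ = |180° − 126.01°| = 53.99°
53.99° > 2α = 43.60°  →  invalid

δ = 53.99°, invalid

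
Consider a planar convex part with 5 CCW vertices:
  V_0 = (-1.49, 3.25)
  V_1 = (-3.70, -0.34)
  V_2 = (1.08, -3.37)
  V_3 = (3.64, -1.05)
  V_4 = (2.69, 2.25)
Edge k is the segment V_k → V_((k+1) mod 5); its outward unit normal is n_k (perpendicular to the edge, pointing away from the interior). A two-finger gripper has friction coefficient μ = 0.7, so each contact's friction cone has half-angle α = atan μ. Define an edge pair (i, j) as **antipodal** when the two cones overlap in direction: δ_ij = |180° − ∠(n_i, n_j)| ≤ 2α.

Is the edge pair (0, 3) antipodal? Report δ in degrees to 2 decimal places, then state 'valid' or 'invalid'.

α = atan 0.7 = 34.99°;  2α = 69.98°
edge 0: e_0 = (-2.21, -3.59);  n_0 = (-0.8516, +0.5242)
edge 3: e_3 = (-0.95, +3.30);  n_3 = (+0.9610, +0.2766)
∠(n_0, n_3) = 132.32°
δ = |180° − 132.32°| = 47.68°
47.68° ≤ 2α = 69.98°  →  valid

δ = 47.68°, valid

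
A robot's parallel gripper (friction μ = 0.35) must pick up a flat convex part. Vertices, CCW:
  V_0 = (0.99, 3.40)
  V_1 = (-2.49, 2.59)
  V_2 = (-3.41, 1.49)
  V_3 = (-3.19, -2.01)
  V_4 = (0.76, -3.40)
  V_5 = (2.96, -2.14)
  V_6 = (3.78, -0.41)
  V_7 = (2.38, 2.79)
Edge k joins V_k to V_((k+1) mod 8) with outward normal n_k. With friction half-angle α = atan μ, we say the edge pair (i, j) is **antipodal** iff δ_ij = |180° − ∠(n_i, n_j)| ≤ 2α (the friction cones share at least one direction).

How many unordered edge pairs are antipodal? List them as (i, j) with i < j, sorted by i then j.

α = atan 0.35 = 19.29°;  2α = 38.58°
n_0 = (-0.2267, +0.9740)
n_1 = (-0.7671, +0.6416)
n_2 = (-0.9980, -0.0627)
n_3 = (-0.3319, -0.9433)
n_4 = (+0.4970, -0.8678)
n_5 = (+0.9036, -0.4283)
n_6 = (+0.9162, +0.4008)
n_7 = (+0.4019, +0.9157)
  (0,1): δ = 143.01°  ·
  (0,2): δ = 99.51°  ·
  (0,3): δ = 32.49°  ✓
  (0,4): δ = 16.70°  ✓
  (0,5): δ = 51.54°  ·
  (0,6): δ = 100.53°  ·
  (0,7): δ = 143.20°  ·
  (1,2): δ = 136.50°  ·
  (1,3): δ = 69.48°  ·
  (1,4): δ = 20.29°  ✓
  (1,5): δ = 14.55°  ✓
  (1,6): δ = 63.54°  ·
  (1,7): δ = 106.21°  ·
  (2,3): δ = 112.98°  ·
  (2,4): δ = 63.80°  ·
  (2,5): δ = 28.96°  ✓
  (2,6): δ = 20.03°  ✓
  (2,7): δ = 62.71°  ·
  (3,4): δ = 130.81°  ·
  (3,5): δ = 95.97°  ·
  (3,6): δ = 46.98°  ·
  (3,7): δ = 4.31°  ✓
  (4,5): δ = 145.16°  ·
  (4,6): δ = 96.17°  ·
  (4,7): δ = 53.50°  ·
  (5,6): δ = 131.01°  ·
  (5,7): δ = 88.33°  ·
  (6,7): δ = 137.32°  ·
antipodal pairs: 7

count = 7; pairs: (0,3), (0,4), (1,4), (1,5), (2,5), (2,6), (3,7)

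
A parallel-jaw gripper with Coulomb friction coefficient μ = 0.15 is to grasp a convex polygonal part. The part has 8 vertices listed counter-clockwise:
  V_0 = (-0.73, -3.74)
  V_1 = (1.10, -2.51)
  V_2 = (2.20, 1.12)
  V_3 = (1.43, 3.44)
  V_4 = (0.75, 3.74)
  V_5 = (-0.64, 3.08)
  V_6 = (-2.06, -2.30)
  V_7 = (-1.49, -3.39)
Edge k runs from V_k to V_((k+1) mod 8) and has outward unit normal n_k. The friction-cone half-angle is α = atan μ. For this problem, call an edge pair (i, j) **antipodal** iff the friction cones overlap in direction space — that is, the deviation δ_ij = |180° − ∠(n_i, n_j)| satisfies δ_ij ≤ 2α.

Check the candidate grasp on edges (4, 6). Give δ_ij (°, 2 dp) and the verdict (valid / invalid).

α = atan 0.15 = 8.53°;  2α = 17.06°
edge 4: e_4 = (-1.39, -0.66);  n_4 = (-0.4289, +0.9033)
edge 6: e_6 = (+0.57, -1.09);  n_6 = (-0.8861, -0.4634)
∠(n_4, n_6) = 92.21°
δ = |180° − 92.21°| = 87.79°
87.79° > 2α = 17.06°  →  invalid

δ = 87.79°, invalid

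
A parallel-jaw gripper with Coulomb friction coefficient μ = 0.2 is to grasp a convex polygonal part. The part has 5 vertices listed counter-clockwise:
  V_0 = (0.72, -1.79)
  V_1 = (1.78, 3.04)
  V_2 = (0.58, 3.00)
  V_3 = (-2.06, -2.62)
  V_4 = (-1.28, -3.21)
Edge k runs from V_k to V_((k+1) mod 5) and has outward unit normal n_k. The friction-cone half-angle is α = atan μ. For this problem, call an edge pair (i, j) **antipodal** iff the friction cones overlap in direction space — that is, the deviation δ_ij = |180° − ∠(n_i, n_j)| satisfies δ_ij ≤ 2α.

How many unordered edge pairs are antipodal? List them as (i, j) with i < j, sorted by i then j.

α = atan 0.2 = 11.31°;  2α = 22.62°
n_0 = (+0.9768, -0.2144)
n_1 = (-0.0333, +0.9994)
n_2 = (-0.9051, +0.4252)
n_3 = (-0.6033, -0.7975)
n_4 = (+0.5789, -0.8154)
  (0,1): δ = 75.71°  ·
  (0,2): δ = 12.78°  ✓
  (0,3): δ = 65.27°  ·
  (0,4): δ = 137.75°  ·
  (1,2): δ = 117.07°  ·
  (1,3): δ = 39.01°  ·
  (1,4): δ = 33.47°  ·
  (2,3): δ = 101.94°  ·
  (2,4): δ = 29.46°  ·
  (3,4): δ = 107.52°  ·
antipodal pairs: 1

count = 1; pairs: (0,2)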